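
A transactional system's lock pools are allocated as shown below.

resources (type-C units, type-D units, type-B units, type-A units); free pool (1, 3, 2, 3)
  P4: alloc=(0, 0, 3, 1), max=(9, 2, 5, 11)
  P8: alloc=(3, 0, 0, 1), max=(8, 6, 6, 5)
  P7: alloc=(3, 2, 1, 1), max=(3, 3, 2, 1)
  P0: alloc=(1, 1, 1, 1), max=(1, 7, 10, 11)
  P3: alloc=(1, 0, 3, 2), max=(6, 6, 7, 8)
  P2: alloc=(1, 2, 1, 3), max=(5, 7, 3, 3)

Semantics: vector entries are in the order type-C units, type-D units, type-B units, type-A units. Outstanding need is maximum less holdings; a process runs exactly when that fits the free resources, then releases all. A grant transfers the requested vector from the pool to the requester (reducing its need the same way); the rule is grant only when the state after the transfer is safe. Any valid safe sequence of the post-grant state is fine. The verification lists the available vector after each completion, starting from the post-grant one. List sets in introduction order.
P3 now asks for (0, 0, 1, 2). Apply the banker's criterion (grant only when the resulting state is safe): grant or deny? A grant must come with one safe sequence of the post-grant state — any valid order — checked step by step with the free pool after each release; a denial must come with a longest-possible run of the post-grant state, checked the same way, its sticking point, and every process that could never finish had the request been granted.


GRANT. The post-grant state is safe; one safe sequence: P7, P2, P3, P8, P4, P0.
Key observation: even at the reduced pool (1, 3, 1, 1), P7 fits immediately, so safety survives the grant.
Check on the post-grant state, step by step:
  pool = (1, 3, 1, 1)
  run P7 (needs (0, 1, 1, 0), free (1, 3, 1, 1)); after release of (3, 2, 1, 1) the pool is (4, 5, 2, 2)
  run P2 (needs (4, 5, 2, 0), free (4, 5, 2, 2)); after release of (1, 2, 1, 3) the pool is (5, 7, 3, 5)
  run P3 (needs (5, 6, 3, 4), free (5, 7, 3, 5)); after release of (1, 0, 4, 4) the pool is (6, 7, 7, 9)
  run P8 (needs (5, 6, 6, 4), free (6, 7, 7, 9)); after release of (3, 0, 0, 1) the pool is (9, 7, 7, 10)
  run P4 (needs (9, 2, 2, 10), free (9, 7, 7, 10)); after release of (0, 0, 3, 1) the pool is (9, 7, 10, 11)
  run P0 (needs (0, 6, 9, 10), free (9, 7, 10, 11)); after release of (1, 1, 1, 1) the pool is (10, 8, 11, 12)


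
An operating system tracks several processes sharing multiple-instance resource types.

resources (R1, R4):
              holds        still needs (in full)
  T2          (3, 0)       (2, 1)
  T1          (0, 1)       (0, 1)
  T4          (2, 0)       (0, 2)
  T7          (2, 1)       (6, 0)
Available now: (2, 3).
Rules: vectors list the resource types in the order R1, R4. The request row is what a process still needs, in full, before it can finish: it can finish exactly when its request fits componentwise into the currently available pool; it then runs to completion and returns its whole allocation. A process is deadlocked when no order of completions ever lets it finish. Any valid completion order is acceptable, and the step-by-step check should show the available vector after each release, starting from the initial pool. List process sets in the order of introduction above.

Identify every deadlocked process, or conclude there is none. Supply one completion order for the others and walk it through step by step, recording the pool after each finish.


The deadlocked set is empty.
Key observation: T4 fits the free pool immediately, and its release cascades until everyone finishes.
A valid finishing order for the others: T4, T1, T2, T7. Verifying each step:
  pool = (2, 3)
  run T4 (needs (0, 2), free (2, 3)); after release of (2, 0) the pool is (4, 3)
  run T1 (needs (0, 1), free (4, 3)); after release of (0, 1) the pool is (4, 4)
  run T2 (needs (2, 1), free (4, 4)); after release of (3, 0) the pool is (7, 4)
  run T7 (needs (6, 0), free (7, 4)); after release of (2, 1) the pool is (9, 5)


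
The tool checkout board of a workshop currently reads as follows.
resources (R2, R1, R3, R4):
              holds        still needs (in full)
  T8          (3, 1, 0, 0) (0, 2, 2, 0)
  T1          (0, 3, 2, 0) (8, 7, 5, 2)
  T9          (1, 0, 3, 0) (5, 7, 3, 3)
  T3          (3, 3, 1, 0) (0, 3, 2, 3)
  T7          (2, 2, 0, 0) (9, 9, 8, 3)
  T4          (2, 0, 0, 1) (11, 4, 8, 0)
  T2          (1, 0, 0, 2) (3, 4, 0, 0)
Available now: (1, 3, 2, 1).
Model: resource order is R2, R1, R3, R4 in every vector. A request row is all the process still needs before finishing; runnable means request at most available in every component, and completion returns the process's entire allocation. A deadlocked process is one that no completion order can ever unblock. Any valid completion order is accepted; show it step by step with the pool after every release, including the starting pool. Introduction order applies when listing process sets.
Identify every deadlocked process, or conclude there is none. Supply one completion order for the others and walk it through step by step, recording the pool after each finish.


Nothing here is deadlocked.
Key observation: T8 can run right away; the returned allocation unlocks the remaining processes in turn.
A valid finishing order for the others: T8, T2, T3, T9, T1, T7, T4. Walking it through:
  pool = (1, 3, 2, 1)
  run T8 (needs (0, 2, 2, 0), free (1, 3, 2, 1)); after release of (3, 1, 0, 0) the pool is (4, 4, 2, 1)
  run T2 (needs (3, 4, 0, 0), free (4, 4, 2, 1)); after release of (1, 0, 0, 2) the pool is (5, 4, 2, 3)
  run T3 (needs (0, 3, 2, 3), free (5, 4, 2, 3)); after release of (3, 3, 1, 0) the pool is (8, 7, 3, 3)
  run T9 (needs (5, 7, 3, 3), free (8, 7, 3, 3)); after release of (1, 0, 3, 0) the pool is (9, 7, 6, 3)
  run T1 (needs (8, 7, 5, 2), free (9, 7, 6, 3)); after release of (0, 3, 2, 0) the pool is (9, 10, 8, 3)
  run T7 (needs (9, 9, 8, 3), free (9, 10, 8, 3)); after release of (2, 2, 0, 0) the pool is (11, 12, 8, 3)
  run T4 (needs (11, 4, 8, 0), free (11, 12, 8, 3)); after release of (2, 0, 0, 1) the pool is (13, 12, 8, 4)


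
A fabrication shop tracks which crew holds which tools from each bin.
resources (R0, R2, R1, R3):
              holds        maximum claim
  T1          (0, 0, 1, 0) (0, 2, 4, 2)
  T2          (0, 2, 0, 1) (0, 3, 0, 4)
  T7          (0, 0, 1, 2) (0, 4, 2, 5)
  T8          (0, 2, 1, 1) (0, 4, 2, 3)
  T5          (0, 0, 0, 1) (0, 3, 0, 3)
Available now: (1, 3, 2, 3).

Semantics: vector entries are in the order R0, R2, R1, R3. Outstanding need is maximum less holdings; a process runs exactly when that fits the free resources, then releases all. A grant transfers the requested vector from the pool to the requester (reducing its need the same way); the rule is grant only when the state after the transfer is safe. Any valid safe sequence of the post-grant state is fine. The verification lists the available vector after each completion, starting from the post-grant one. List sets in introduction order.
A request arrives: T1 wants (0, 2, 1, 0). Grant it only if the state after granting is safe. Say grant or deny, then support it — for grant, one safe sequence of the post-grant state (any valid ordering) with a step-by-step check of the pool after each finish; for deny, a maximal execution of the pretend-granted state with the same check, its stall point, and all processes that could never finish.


GRANT: granting preserves safety; a valid post-grant sequence is T2, T8, T1, T5, T7.
Key observation: the transfer keeps a workable pool ((1, 1, 1, 3)); T2 starts the safe sequence.
Step-by-step check of the post-grant state:
  pool = (1, 1, 1, 3)
  T2: need (0, 1, 0, 3) fits (1, 1, 1, 3); releases (0, 2, 0, 1), pool now (1, 3, 1, 4)
  T8: need (0, 2, 1, 2) fits (1, 3, 1, 4); releases (0, 2, 1, 1), pool now (1, 5, 2, 5)
  T1: need (0, 0, 2, 2) fits (1, 5, 2, 5); releases (0, 2, 2, 0), pool now (1, 7, 4, 5)
  T5: need (0, 3, 0, 2) fits (1, 7, 4, 5); releases (0, 0, 0, 1), pool now (1, 7, 4, 6)
  T7: need (0, 4, 1, 3) fits (1, 7, 4, 6); releases (0, 0, 1, 2), pool now (1, 7, 5, 8)


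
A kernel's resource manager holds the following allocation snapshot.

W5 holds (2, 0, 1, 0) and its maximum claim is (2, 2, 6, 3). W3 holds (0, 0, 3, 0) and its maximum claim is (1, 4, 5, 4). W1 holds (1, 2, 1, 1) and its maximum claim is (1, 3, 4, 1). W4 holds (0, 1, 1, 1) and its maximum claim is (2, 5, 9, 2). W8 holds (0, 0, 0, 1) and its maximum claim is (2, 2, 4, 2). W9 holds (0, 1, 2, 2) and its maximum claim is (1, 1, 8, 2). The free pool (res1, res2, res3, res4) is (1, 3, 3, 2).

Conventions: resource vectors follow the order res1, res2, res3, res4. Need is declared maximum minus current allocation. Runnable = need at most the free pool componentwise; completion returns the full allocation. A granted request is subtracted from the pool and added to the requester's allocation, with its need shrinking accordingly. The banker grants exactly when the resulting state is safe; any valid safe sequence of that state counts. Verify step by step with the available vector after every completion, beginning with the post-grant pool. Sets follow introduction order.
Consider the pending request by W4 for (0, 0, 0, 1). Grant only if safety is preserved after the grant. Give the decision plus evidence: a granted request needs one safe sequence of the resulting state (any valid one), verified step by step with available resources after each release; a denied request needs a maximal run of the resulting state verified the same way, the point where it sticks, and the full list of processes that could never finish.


DENY: after the grant no complete ordering would exist.
Key observation: after W1, W8 the pool peaks at (2, 5, 4, 3), and each blocked process is short somewhere: W5 on res3; W3 on res4; W4 on res3; W9 on res3.
Pretend the grant happened; the run W1, W8 goes as far as possible. Step-by-step check:
  pool = (1, 3, 3, 1)
  W1: need (0, 1, 3, 0) fits (1, 3, 3, 1); releases (1, 2, 1, 1), pool now (2, 5, 4, 2)
  W8: need (2, 2, 4, 1) fits (2, 5, 4, 2); releases (0, 0, 0, 1), pool now (2, 5, 4, 3)
  W5 still needs (0, 2, 5, 3) but only (2, 5, 4, 3) is free — short on res3
  W3 still needs (1, 4, 2, 4) but only (2, 5, 4, 3) is free — short on res4
  W4 still needs (2, 4, 8, 0) but only (2, 5, 4, 3) is free — short on res3
  W9 still needs (1, 0, 6, 0) but only (2, 5, 4, 3) is free — short on res3
Processes that could never finish after the grant: W5, W3, W4 and W9.


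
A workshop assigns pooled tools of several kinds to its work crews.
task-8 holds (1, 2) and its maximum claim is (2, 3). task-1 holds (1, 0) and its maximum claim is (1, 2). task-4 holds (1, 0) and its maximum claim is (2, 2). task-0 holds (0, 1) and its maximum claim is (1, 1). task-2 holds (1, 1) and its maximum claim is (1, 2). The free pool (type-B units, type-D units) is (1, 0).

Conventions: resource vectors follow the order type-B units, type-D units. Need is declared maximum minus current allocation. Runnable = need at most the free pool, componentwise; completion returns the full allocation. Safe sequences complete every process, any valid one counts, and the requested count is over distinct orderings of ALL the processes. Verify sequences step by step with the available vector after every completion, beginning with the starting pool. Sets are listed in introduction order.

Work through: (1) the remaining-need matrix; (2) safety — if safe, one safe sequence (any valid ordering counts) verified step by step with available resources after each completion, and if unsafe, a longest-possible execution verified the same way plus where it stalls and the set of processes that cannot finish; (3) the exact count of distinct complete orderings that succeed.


(1) Need matrix, components ordered type-B units, type-D units:
  task-8: (1, 1)
  task-1: (0, 2)
  task-4: (1, 2)
  task-0: (1, 0)
  task-2: (0, 1)
(2) SAFE, for example via the order task-0, task-2, task-4, task-8, task-1.
Key observation: at task-0 the run first touches a limit — (1, 0) against (1, 0), exact on a resource it actually requests.
Walking it through:
  pool = (1, 0)
  task-0: need (1, 0) fits (1, 0); releases (0, 1), pool now (1, 1)
  task-2: need (0, 1) fits (1, 1); releases (1, 1), pool now (2, 2)
  task-4: need (1, 2) fits (2, 2); releases (1, 0), pool now (3, 2)
  task-8: need (1, 1) fits (3, 2); releases (1, 2), pool now (4, 4)
  task-1: need (0, 2) fits (4, 4); releases (1, 0), pool now (5, 4)
(3) The exact count: 12 of the possible complete orderings are safe sequences.


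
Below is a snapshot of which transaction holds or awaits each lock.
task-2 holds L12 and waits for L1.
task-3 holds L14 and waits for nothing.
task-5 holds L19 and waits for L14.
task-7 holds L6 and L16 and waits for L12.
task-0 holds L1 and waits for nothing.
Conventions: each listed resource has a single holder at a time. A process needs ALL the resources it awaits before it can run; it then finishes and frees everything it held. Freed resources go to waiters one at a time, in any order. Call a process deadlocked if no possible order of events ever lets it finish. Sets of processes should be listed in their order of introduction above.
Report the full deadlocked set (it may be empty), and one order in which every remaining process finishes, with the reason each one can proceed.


The deadlocked set is empty.
Key observation: the waits form no ring: some process can always run, and its releases unblock the others one by one.
The rest can finish in the order task-3, task-0, task-5, task-2, task-7.
Verifying each step:
  run task-3 (it waits on nothing); releases L14
  run task-0 (it waits on nothing); releases L1
  task-5 waits on L14 — all released -> runs and releases L19
  task-2 waits on L1 — all released -> runs and releases L12
  task-7 waits on L12 — all released -> runs and releases L6 and L16


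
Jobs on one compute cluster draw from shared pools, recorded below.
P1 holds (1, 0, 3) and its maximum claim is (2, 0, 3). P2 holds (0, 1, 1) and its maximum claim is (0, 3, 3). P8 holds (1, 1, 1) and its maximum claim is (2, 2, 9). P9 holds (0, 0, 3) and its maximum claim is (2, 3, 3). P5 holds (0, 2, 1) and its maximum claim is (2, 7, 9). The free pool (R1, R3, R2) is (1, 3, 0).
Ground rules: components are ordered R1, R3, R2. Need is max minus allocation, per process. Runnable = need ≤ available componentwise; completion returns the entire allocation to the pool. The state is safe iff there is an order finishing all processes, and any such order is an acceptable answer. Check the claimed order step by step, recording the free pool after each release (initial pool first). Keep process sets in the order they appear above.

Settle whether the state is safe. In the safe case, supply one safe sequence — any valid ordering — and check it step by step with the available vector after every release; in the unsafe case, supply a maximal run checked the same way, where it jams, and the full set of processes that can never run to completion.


UNSAFE.
Key observation: after P1, P9, P2 complete, (2, 4, 7) is the best the pool ever gets, yet each leftover process wants more R2.
The run P1, P9, P2 cannot be extended any further. Step-by-step check:
  pool = (1, 3, 0)
  P1: need (1, 0, 0) fits (1, 3, 0); releases (1, 0, 3), pool now (2, 3, 3)
  P9: need (2, 3, 0) fits (2, 3, 3); releases (0, 0, 3), pool now (2, 3, 6)
  P2: need (0, 2, 2) fits (2, 3, 6); releases (0, 1, 1), pool now (2, 4, 7)
  blocked: P8 wants (1, 1, 8), pool (2, 4, 7) — not enough R2
  blocked: P5 wants (2, 5, 8), pool (2, 4, 7) — not enough R3 and R2
Never able to finish: P8 and P5.


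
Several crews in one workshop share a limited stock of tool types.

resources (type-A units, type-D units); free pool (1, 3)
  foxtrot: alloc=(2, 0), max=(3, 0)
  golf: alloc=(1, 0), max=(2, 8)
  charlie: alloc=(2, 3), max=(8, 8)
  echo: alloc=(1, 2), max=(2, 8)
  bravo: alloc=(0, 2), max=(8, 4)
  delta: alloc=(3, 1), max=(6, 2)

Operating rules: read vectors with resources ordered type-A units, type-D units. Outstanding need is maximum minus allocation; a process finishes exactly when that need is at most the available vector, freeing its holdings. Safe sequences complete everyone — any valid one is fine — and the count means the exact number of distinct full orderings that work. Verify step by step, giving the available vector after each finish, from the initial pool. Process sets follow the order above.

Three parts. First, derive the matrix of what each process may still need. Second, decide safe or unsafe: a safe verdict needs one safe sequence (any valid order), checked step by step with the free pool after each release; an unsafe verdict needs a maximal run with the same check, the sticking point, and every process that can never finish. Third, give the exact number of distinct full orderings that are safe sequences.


(1) Remaining need (order type-A units, type-D units):
  foxtrot: (1, 0)
  golf: (1, 8)
  charlie: (6, 5)
  echo: (1, 6)
  bravo: (8, 2)
  delta: (3, 1)
(2) The state is UNSAFE.
Key observation: after foxtrot, delta the pool peaks at (6, 4), and each blocked process is short somewhere: golf on type-D units; charlie on type-D units; echo on type-D units; bravo on type-A units.
A maximal execution: foxtrot, delta — then nothing else fits. Verifying each step:
  pool = (1, 3)
  foxtrot: need (1, 0) fits (1, 3); releases (2, 0), pool now (3, 3)
  delta: need (3, 1) fits (3, 3); releases (3, 1), pool now (6, 4)
  golf still needs (1, 8) but only (6, 4) is free — short on type-D units
  charlie still needs (6, 5) but only (6, 4) is free — short on type-D units
  echo still needs (1, 6) but only (6, 4) is free — short on type-D units
  bravo still needs (8, 2) but only (6, 4) is free — short on type-A units
Processes that can never finish: golf, charlie, echo and bravo.
(3) Exactly 0 of the possible complete orderings are safe sequences.


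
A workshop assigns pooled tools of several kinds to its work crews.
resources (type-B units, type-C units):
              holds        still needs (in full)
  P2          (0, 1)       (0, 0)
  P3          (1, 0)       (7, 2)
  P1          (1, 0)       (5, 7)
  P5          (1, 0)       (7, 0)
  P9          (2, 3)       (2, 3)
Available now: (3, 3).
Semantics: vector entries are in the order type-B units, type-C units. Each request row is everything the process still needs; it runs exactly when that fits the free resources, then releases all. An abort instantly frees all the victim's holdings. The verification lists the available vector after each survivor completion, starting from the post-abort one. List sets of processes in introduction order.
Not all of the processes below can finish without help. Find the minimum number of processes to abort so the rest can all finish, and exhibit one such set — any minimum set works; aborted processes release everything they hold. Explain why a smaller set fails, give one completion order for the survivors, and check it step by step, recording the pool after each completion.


The answer: abort P3.
Key observation: before aborting P3, P5 was permanently blocked — no order could ever run it; afterwards it completes at step 4.
Minimality: the empty abort set fails — the state is deadlocked as it stands.
Survivors finish in the order: P9, P2, P1, P5. Verifying each step (pool after the aborts first):
  pool = (4, 3)
  P9: need (2, 3) fits (4, 3); releases (2, 3), pool now (6, 6)
  P2: need (0, 0) fits (6, 6); releases (0, 1), pool now (6, 7)
  P1: need (5, 7) fits (6, 7); releases (1, 0), pool now (7, 7)
  P5: need (7, 0) fits (7, 7); releases (1, 0), pool now (8, 7)


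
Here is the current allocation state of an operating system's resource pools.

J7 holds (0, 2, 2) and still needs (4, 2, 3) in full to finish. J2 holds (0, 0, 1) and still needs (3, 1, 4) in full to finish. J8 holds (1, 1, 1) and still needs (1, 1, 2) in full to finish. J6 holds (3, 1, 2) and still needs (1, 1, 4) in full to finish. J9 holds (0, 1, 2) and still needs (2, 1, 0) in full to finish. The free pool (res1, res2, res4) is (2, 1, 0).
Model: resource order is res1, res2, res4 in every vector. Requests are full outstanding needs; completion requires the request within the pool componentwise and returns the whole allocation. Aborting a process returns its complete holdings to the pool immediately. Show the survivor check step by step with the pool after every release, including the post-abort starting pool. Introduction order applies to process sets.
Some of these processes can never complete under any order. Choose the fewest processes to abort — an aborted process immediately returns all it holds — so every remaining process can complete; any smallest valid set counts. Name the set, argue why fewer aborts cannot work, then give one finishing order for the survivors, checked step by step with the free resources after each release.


Abort J2.
Key observation: aborting J2 returns (0, 0, 1), and J6 — hopeless before — runs at step 3 with the returned capacity in the pool.
Why nothing smaller works: aborting no one leaves the state deadlocked as given.
Survivors finish in the order: J9, J8, J6, J7. Verifying each step (pool after the aborts first):
  pool = (2, 1, 1)
  J9 needs (2, 1, 0) <= (2, 1, 1) -> finishes; pool += (0, 1, 2) = (2, 2, 3)
  J8 needs (1, 1, 2) <= (2, 2, 3) -> finishes; pool += (1, 1, 1) = (3, 3, 4)
  J6 needs (1, 1, 4) <= (3, 3, 4) -> finishes; pool += (3, 1, 2) = (6, 4, 6)
  J7 needs (4, 2, 3) <= (6, 4, 6) -> finishes; pool += (0, 2, 2) = (6, 6, 8)


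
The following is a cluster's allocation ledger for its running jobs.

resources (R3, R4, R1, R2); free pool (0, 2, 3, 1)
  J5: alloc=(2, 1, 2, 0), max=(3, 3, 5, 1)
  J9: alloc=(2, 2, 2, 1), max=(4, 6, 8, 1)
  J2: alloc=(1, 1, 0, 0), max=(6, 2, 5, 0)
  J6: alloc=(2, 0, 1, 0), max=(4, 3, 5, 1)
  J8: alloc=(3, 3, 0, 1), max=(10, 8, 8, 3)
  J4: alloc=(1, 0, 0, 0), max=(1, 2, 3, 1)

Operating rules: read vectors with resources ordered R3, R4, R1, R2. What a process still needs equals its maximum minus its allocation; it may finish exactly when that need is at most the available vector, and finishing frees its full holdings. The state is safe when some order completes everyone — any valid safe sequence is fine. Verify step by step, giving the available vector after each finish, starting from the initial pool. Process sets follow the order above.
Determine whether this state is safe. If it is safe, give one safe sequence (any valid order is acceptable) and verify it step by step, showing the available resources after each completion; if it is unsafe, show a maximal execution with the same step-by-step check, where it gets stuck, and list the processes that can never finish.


The state is SAFE; one workable sequence: J4, J5, J6, J2, J9, J8.
Key observation: at J4 the run first touches a limit — (0, 2, 3, 1) against (0, 2, 3, 1), exact on a resource it actually requests.
Step-by-step check:
  pool = (0, 2, 3, 1)
  run J4 (needs (0, 2, 3, 1), free (0, 2, 3, 1)); after release of (1, 0, 0, 0) the pool is (1, 2, 3, 1)
  run J5 (needs (1, 2, 3, 1), free (1, 2, 3, 1)); after release of (2, 1, 2, 0) the pool is (3, 3, 5, 1)
  run J6 (needs (2, 3, 4, 1), free (3, 3, 5, 1)); after release of (2, 0, 1, 0) the pool is (5, 3, 6, 1)
  run J2 (needs (5, 1, 5, 0), free (5, 3, 6, 1)); after release of (1, 1, 0, 0) the pool is (6, 4, 6, 1)
  run J9 (needs (2, 4, 6, 0), free (6, 4, 6, 1)); after release of (2, 2, 2, 1) the pool is (8, 6, 8, 2)
  run J8 (needs (7, 5, 8, 2), free (8, 6, 8, 2)); after release of (3, 3, 0, 1) the pool is (11, 9, 8, 3)


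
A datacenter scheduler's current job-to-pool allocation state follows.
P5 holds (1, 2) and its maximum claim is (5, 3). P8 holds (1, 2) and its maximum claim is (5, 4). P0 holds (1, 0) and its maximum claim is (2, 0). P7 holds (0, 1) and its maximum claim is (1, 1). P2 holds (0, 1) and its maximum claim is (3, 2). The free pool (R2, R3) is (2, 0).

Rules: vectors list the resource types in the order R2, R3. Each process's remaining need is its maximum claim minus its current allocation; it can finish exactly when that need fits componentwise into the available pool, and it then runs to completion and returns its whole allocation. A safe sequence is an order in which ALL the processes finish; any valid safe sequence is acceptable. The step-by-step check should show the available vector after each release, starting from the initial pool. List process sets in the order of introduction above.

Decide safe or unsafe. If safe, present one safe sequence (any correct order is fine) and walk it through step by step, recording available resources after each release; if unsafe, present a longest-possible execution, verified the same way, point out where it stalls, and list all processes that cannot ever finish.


UNSAFE.
Key observation: no order helps: past P0, P7, P2, the free pool tops out at (3, 2), below what each blocked process needs in R2.
Going as far as possible: P0, P7, P2; after that, nothing fits. Step-by-step check:
  pool = (2, 0)
  P0: need (1, 0) fits (2, 0); releases (1, 0), pool now (3, 0)
  P7: need (1, 0) fits (3, 0); releases (0, 1), pool now (3, 1)
  P2: need (3, 1) fits (3, 1); releases (0, 1), pool now (3, 2)
  P5 cannot run: need (4, 1) vs free (3, 2) (insufficient R2)
  P8 cannot run: need (4, 2) vs free (3, 2) (insufficient R2)
Permanently blocked: P5 and P8.


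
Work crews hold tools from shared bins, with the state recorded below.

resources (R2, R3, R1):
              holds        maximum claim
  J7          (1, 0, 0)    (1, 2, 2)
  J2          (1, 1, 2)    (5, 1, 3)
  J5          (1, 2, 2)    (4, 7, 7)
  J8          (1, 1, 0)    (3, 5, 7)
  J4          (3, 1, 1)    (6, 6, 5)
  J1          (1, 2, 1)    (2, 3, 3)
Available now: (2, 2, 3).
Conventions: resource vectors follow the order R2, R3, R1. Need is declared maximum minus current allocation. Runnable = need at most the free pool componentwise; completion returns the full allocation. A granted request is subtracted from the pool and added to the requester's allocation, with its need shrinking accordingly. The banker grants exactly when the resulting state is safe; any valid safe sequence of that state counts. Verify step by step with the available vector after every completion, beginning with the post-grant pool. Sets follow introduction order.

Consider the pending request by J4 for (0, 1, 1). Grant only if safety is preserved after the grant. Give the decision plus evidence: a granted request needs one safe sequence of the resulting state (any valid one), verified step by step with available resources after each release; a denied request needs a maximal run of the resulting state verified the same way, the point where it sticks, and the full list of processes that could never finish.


GRANT: granting preserves safety; a valid post-grant sequence is J1, J7, J2, J4, J5, J8.
Key observation: even at the reduced pool (2, 1, 2), J1 fits immediately, so safety survives the grant.
Step-by-step check of the post-grant state:
  pool = (2, 1, 2)
  run J1 (needs (1, 1, 2), free (2, 1, 2)); after release of (1, 2, 1) the pool is (3, 3, 3)
  run J7 (needs (0, 2, 2), free (3, 3, 3)); after release of (1, 0, 0) the pool is (4, 3, 3)
  run J2 (needs (4, 0, 1), free (4, 3, 3)); after release of (1, 1, 2) the pool is (5, 4, 5)
  run J4 (needs (3, 4, 3), free (5, 4, 5)); after release of (3, 2, 2) the pool is (8, 6, 7)
  run J5 (needs (3, 5, 5), free (8, 6, 7)); after release of (1, 2, 2) the pool is (9, 8, 9)
  run J8 (needs (2, 4, 7), free (9, 8, 9)); after release of (1, 1, 0) the pool is (10, 9, 9)


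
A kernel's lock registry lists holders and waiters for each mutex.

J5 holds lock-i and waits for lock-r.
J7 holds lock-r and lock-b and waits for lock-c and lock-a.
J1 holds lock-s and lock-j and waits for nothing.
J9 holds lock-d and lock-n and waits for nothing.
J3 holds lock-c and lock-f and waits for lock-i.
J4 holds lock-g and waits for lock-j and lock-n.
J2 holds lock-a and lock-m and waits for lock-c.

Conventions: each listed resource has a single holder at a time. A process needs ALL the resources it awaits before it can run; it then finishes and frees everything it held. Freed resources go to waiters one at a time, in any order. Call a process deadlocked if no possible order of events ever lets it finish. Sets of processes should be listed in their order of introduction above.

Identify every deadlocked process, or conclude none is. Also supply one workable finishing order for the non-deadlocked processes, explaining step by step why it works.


Deadlocked: J5, J7, J3 and J2.
Key observation: the wait chain closes on itself along J5 -> J7 -> J3 -> J5; J2 is caught in further circular waits.
One completion order for the rest: J9, J1, J4.
Verifying each step:
  J9: no waits; runs immediately, freeing lock-d and lock-n
  J1: no waits; runs immediately, freeing lock-s and lock-j
  J4 waits on lock-j and lock-n — all released -> runs and releases lock-g


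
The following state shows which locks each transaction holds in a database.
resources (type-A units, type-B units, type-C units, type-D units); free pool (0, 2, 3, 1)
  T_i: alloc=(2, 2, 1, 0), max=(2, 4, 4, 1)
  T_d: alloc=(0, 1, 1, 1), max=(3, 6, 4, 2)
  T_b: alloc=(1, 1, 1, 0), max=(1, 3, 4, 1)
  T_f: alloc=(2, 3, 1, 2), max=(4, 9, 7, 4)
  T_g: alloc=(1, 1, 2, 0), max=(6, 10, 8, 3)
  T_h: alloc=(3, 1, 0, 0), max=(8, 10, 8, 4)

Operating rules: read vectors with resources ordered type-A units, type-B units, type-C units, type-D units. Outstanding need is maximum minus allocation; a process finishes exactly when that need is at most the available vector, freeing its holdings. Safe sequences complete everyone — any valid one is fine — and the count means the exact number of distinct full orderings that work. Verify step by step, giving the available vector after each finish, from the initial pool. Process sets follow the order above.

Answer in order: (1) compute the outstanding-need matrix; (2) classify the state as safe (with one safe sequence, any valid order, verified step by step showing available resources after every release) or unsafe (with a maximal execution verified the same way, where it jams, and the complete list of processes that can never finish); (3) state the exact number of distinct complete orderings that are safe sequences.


(1) Need matrix, components ordered type-A units, type-B units, type-C units, type-D units:
  T_i: (0, 2, 3, 1)
  T_d: (3, 5, 3, 1)
  T_b: (0, 2, 3, 1)
  T_f: (2, 6, 6, 2)
  T_g: (5, 9, 6, 3)
  T_h: (5, 9, 8, 4)
(2) SAFE, for example via the order T_b, T_i, T_d, T_f, T_g, T_h.
Key observation: the first exact fit in this order is T_b — it needs (0, 2, 3, 1) with (0, 2, 3, 1) free, meeting a requested resource to the last unit.
Check, step by step:
  pool = (0, 2, 3, 1)
  T_b needs (0, 2, 3, 1) <= (0, 2, 3, 1) -> finishes; pool += (1, 1, 1, 0) = (1, 3, 4, 1)
  T_i needs (0, 2, 3, 1) <= (1, 3, 4, 1) -> finishes; pool += (2, 2, 1, 0) = (3, 5, 5, 1)
  T_d needs (3, 5, 3, 1) <= (3, 5, 5, 1) -> finishes; pool += (0, 1, 1, 1) = (3, 6, 6, 2)
  T_f needs (2, 6, 6, 2) <= (3, 6, 6, 2) -> finishes; pool += (2, 3, 1, 2) = (5, 9, 7, 4)
  T_g needs (5, 9, 6, 3) <= (5, 9, 7, 4) -> finishes; pool += (1, 1, 2, 0) = (6, 10, 9, 4)
  T_h needs (5, 9, 8, 4) <= (6, 10, 9, 4) -> finishes; pool += (3, 1, 0, 0) = (9, 11, 9, 4)
(3) Precisely 2 of the possible complete orderings are safe sequences.


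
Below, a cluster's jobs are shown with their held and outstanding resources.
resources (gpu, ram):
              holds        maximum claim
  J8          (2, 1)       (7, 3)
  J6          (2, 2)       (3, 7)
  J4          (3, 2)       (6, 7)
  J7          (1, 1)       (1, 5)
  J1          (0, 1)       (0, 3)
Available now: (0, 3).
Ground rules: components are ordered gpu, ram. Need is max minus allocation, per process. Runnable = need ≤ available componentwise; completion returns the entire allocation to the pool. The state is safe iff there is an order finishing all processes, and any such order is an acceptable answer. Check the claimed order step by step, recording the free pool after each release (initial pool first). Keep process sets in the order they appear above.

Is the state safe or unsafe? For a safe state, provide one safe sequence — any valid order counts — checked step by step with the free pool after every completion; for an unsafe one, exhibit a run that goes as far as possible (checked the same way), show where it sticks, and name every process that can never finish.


The state is SAFE; one workable sequence: J1, J7, J6, J4, J8.
Key observation: J7 is the earliest step where a requested resource binds exactly: need (0, 4), pool (0, 4) at its turn.
Check, step by step:
  pool = (0, 3)
  run J1 (needs (0, 2), free (0, 3)); after release of (0, 1) the pool is (0, 4)
  run J7 (needs (0, 4), free (0, 4)); after release of (1, 1) the pool is (1, 5)
  run J6 (needs (1, 5), free (1, 5)); after release of (2, 2) the pool is (3, 7)
  run J4 (needs (3, 5), free (3, 7)); after release of (3, 2) the pool is (6, 9)
  run J8 (needs (5, 2), free (6, 9)); after release of (2, 1) the pool is (8, 10)


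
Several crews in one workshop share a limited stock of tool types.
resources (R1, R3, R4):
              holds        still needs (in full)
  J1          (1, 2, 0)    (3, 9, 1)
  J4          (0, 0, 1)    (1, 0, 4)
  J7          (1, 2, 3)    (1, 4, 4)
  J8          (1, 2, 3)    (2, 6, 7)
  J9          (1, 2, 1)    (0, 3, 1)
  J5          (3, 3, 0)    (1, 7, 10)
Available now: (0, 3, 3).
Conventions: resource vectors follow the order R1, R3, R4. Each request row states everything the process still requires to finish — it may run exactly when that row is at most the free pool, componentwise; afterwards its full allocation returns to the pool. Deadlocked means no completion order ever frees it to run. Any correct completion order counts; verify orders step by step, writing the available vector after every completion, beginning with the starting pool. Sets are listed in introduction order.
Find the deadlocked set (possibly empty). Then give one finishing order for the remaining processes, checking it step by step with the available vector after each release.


No process is deadlocked.
Key observation: J9 leads a chain of completions in which each release enables another process.
One completion order for the rest: J9, J7, J8, J4, J1, J5. Step-by-step check:
  pool = (0, 3, 3)
  J9: need (0, 3, 1) fits (0, 3, 3); releases (1, 2, 1), pool now (1, 5, 4)
  J7: need (1, 4, 4) fits (1, 5, 4); releases (1, 2, 3), pool now (2, 7, 7)
  J8: need (2, 6, 7) fits (2, 7, 7); releases (1, 2, 3), pool now (3, 9, 10)
  J4: need (1, 0, 4) fits (3, 9, 10); releases (0, 0, 1), pool now (3, 9, 11)
  J1: need (3, 9, 1) fits (3, 9, 11); releases (1, 2, 0), pool now (4, 11, 11)
  J5: need (1, 7, 10) fits (4, 11, 11); releases (3, 3, 0), pool now (7, 14, 11)


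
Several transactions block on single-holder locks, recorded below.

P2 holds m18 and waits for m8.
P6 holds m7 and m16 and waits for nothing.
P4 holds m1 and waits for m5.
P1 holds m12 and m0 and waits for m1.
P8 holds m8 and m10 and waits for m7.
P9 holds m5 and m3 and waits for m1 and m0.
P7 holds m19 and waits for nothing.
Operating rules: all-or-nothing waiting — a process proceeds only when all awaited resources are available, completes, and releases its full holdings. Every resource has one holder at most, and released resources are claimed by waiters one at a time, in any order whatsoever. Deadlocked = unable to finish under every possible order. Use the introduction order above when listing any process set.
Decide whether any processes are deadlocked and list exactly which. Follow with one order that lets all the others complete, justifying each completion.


Deadlocked: P4, P1 and P9.
Key observation: the waits loop around P4 -> P9 -> P4 with no way out; P1 is caught in further circular waits.
One completion order for the rest: P6, P8, P7, P2.
Check, step by step:
  run P6 (it waits on nothing); releases m7 and m16
  P8: everything it awaited (m7) is free; runs, freeing m8 and m10
  run P7 (it waits on nothing); releases m19
  P2: everything it awaited (m8) is free; runs, freeing m18


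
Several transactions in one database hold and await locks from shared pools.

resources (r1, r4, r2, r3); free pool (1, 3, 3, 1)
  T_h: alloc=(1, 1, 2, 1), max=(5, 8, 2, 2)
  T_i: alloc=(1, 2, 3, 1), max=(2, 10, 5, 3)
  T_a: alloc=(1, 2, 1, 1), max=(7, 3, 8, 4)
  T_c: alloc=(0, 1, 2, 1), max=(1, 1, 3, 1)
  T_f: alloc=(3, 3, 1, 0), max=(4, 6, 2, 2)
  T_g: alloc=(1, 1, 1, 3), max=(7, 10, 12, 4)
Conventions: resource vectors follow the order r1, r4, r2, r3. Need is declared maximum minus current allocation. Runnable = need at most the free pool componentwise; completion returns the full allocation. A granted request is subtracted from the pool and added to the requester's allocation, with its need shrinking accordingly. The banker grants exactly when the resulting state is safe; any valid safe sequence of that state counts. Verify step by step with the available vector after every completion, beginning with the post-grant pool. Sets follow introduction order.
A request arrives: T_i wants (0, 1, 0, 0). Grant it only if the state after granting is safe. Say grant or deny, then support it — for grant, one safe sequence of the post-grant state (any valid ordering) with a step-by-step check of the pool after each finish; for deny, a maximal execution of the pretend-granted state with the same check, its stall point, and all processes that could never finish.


DENY. Granting would leave the state unsafe.
Key observation: after T_c, T_f the pool peaks at (4, 6, 6, 2), and each blocked process is short somewhere: T_h on r4; T_i on r4; T_a on r1, r2, r3; T_g on r1, r4, r2.
Pretend the grant happened; the run T_c, T_f goes as far as possible. Verifying each step:
  pool = (1, 2, 3, 1)
  run T_c (needs (1, 0, 1, 0), free (1, 2, 3, 1)); after release of (0, 1, 2, 1) the pool is (1, 3, 5, 2)
  run T_f (needs (1, 3, 1, 2), free (1, 3, 5, 2)); after release of (3, 3, 1, 0) the pool is (4, 6, 6, 2)
  blocked: T_h wants (4, 7, 0, 1), pool (4, 6, 6, 2) — not enough r4
  blocked: T_i wants (1, 7, 2, 2), pool (4, 6, 6, 2) — not enough r4
  blocked: T_a wants (6, 1, 7, 3), pool (4, 6, 6, 2) — not enough r1, r2 and r3
  blocked: T_g wants (6, 9, 11, 1), pool (4, 6, 6, 2) — not enough r1, r4 and r2
Processes that could never finish after the grant: T_h, T_i, T_a and T_g.


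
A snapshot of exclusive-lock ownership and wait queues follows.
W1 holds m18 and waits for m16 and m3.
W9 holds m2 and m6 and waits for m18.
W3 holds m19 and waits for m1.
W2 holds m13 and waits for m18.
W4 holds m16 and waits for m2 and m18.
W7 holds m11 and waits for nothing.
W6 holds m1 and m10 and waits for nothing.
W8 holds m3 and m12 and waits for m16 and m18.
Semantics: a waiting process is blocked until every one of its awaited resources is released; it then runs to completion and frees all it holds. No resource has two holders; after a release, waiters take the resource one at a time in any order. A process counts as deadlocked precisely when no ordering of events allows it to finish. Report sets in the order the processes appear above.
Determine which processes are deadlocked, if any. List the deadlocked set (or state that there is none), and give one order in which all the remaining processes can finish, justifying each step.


The deadlocked set is W1, W9, W2, W4 and W8.
Key observation: along W1 -> W4 -> W1, each member waits on what the next one holds — a deadlock; W9 and W8 are caught in further circular waits and W2 waits into the deadlock from upstream.
The rest can finish in the order W7, W6, W3.
Step-by-step check:
  W7 waits on nothing -> runs at once and releases m11
  W6 waits on nothing -> runs at once and releases m1 and m10
  W3: everything it awaited (m1) is free; runs, freeing m19


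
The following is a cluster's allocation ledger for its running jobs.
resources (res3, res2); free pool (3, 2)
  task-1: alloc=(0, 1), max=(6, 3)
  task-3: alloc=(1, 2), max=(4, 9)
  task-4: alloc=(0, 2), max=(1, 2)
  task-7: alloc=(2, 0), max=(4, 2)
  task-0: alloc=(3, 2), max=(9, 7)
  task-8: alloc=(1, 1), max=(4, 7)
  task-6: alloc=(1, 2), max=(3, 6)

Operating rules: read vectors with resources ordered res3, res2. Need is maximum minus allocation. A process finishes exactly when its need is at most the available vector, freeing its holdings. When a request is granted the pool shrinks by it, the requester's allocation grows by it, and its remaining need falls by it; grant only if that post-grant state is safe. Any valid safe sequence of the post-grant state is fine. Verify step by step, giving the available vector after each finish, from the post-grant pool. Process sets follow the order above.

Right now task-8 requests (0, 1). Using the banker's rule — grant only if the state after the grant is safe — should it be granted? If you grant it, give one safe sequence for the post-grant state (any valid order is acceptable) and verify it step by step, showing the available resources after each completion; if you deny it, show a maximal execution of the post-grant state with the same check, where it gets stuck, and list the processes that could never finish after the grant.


DENY — the pretend-granted state is unsafe.
Key observation: after task-4, task-7 the pool peaks at (5, 3), and each blocked process is short somewhere: task-1 on res3; task-3 on res2; task-0 on res3, res2; task-8 on res2; task-6 on res2.
Pretend the grant happened; the run task-4, task-7 goes as far as possible. Walking it through:
  pool = (3, 1)
  task-4: need (1, 0) fits (3, 1); releases (0, 2), pool now (3, 3)
  task-7: need (2, 2) fits (3, 3); releases (2, 0), pool now (5, 3)
  task-1 cannot run: need (6, 2) vs free (5, 3) (insufficient res3)
  task-3 cannot run: need (3, 7) vs free (5, 3) (insufficient res2)
  task-0 cannot run: need (6, 5) vs free (5, 3) (insufficient res3 and res2)
  task-8 cannot run: need (3, 5) vs free (5, 3) (insufficient res2)
  task-6 cannot run: need (2, 4) vs free (5, 3) (insufficient res2)
Processes that could never finish after the grant: task-1, task-3, task-0, task-8 and task-6.
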